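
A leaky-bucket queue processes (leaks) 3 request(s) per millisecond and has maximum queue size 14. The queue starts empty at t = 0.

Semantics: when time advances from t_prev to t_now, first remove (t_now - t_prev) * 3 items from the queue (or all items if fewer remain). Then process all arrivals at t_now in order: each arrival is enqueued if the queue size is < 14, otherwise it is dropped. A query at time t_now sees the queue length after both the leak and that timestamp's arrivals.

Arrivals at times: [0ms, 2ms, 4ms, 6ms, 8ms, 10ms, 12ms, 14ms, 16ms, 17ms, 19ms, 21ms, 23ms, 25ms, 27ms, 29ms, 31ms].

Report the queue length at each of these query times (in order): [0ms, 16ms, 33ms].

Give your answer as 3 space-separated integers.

Queue lengths at query times:
  query t=0ms: backlog = 1
  query t=16ms: backlog = 1
  query t=33ms: backlog = 0

Answer: 1 1 0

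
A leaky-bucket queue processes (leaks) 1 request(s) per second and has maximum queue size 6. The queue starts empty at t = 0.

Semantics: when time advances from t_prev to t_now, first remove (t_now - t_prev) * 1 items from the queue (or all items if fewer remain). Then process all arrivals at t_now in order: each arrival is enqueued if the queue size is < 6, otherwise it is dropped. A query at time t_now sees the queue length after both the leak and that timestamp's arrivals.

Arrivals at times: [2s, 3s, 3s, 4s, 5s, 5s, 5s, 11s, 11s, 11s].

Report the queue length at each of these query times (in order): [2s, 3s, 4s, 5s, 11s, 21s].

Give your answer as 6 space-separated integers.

Answer: 1 2 2 4 3 0

Derivation:
Queue lengths at query times:
  query t=2s: backlog = 1
  query t=3s: backlog = 2
  query t=4s: backlog = 2
  query t=5s: backlog = 4
  query t=11s: backlog = 3
  query t=21s: backlog = 0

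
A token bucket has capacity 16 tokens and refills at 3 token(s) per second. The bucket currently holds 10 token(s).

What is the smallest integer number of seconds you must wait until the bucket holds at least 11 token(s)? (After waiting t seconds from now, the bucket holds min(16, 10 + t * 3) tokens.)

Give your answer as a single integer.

Need 10 + t * 3 >= 11, so t >= 1/3.
Smallest integer t = ceil(1/3) = 1.

Answer: 1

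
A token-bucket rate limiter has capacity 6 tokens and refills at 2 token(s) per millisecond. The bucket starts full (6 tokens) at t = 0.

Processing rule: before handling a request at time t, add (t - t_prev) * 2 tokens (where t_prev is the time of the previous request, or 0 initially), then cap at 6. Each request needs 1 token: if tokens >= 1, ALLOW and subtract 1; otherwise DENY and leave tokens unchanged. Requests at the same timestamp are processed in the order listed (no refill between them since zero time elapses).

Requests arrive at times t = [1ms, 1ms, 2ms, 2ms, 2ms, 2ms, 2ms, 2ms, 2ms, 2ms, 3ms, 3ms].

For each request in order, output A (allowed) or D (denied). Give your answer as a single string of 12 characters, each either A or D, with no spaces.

Answer: AAAAAAAADDAA

Derivation:
Simulating step by step:
  req#1 t=1ms: ALLOW
  req#2 t=1ms: ALLOW
  req#3 t=2ms: ALLOW
  req#4 t=2ms: ALLOW
  req#5 t=2ms: ALLOW
  req#6 t=2ms: ALLOW
  req#7 t=2ms: ALLOW
  req#8 t=2ms: ALLOW
  req#9 t=2ms: DENY
  req#10 t=2ms: DENY
  req#11 t=3ms: ALLOW
  req#12 t=3ms: ALLOW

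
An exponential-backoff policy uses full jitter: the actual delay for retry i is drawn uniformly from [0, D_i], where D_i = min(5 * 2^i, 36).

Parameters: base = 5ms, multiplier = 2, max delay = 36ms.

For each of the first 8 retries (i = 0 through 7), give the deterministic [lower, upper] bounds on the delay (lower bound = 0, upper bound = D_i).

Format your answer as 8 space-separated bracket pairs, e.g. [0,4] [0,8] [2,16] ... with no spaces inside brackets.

Computing bounds per retry:
  i=0: D_i=min(5*2^0,36)=5, bounds=[0,5]
  i=1: D_i=min(5*2^1,36)=10, bounds=[0,10]
  i=2: D_i=min(5*2^2,36)=20, bounds=[0,20]
  i=3: D_i=min(5*2^3,36)=36, bounds=[0,36]
  i=4: D_i=min(5*2^4,36)=36, bounds=[0,36]
  i=5: D_i=min(5*2^5,36)=36, bounds=[0,36]
  i=6: D_i=min(5*2^6,36)=36, bounds=[0,36]
  i=7: D_i=min(5*2^7,36)=36, bounds=[0,36]

Answer: [0,5] [0,10] [0,20] [0,36] [0,36] [0,36] [0,36] [0,36]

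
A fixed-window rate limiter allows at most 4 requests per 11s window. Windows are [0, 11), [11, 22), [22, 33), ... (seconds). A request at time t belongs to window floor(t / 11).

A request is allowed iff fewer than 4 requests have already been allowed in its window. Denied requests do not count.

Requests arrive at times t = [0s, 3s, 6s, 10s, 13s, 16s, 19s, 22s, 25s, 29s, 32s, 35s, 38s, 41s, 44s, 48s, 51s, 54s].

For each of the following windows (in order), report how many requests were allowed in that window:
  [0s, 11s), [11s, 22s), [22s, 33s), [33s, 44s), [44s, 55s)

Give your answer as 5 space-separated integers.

Processing requests:
  req#1 t=0s (window 0): ALLOW
  req#2 t=3s (window 0): ALLOW
  req#3 t=6s (window 0): ALLOW
  req#4 t=10s (window 0): ALLOW
  req#5 t=13s (window 1): ALLOW
  req#6 t=16s (window 1): ALLOW
  req#7 t=19s (window 1): ALLOW
  req#8 t=22s (window 2): ALLOW
  req#9 t=25s (window 2): ALLOW
  req#10 t=29s (window 2): ALLOW
  req#11 t=32s (window 2): ALLOW
  req#12 t=35s (window 3): ALLOW
  req#13 t=38s (window 3): ALLOW
  req#14 t=41s (window 3): ALLOW
  req#15 t=44s (window 4): ALLOW
  req#16 t=48s (window 4): ALLOW
  req#17 t=51s (window 4): ALLOW
  req#18 t=54s (window 4): ALLOW

Allowed counts by window: 4 3 4 3 4

Answer: 4 3 4 3 4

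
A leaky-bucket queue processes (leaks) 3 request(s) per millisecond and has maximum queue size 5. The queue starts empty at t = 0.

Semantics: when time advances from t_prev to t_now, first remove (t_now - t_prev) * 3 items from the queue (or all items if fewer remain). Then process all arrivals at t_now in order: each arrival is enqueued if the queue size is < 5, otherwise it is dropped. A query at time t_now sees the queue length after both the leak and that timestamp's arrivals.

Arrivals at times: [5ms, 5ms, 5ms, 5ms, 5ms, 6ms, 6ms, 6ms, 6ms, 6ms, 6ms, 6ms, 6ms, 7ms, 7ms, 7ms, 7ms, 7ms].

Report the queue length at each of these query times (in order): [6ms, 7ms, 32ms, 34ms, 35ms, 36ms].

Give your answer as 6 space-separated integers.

Queue lengths at query times:
  query t=6ms: backlog = 5
  query t=7ms: backlog = 5
  query t=32ms: backlog = 0
  query t=34ms: backlog = 0
  query t=35ms: backlog = 0
  query t=36ms: backlog = 0

Answer: 5 5 0 0 0 0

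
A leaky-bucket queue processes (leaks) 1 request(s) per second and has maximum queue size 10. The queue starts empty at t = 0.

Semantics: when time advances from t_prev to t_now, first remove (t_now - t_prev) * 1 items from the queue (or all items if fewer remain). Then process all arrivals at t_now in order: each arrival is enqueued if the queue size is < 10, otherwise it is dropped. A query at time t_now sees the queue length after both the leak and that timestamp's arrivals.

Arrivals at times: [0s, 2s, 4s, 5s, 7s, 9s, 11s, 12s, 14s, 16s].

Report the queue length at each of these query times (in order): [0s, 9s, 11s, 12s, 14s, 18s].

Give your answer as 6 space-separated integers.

Answer: 1 1 1 1 1 0

Derivation:
Queue lengths at query times:
  query t=0s: backlog = 1
  query t=9s: backlog = 1
  query t=11s: backlog = 1
  query t=12s: backlog = 1
  query t=14s: backlog = 1
  query t=18s: backlog = 0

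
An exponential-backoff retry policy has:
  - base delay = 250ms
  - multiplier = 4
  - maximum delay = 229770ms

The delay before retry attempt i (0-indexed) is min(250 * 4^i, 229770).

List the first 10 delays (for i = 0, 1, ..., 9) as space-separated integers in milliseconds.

Computing each delay:
  i=0: min(250*4^0, 229770) = 250
  i=1: min(250*4^1, 229770) = 1000
  i=2: min(250*4^2, 229770) = 4000
  i=3: min(250*4^3, 229770) = 16000
  i=4: min(250*4^4, 229770) = 64000
  i=5: min(250*4^5, 229770) = 229770
  i=6: min(250*4^6, 229770) = 229770
  i=7: min(250*4^7, 229770) = 229770
  i=8: min(250*4^8, 229770) = 229770
  i=9: min(250*4^9, 229770) = 229770

Answer: 250 1000 4000 16000 64000 229770 229770 229770 229770 229770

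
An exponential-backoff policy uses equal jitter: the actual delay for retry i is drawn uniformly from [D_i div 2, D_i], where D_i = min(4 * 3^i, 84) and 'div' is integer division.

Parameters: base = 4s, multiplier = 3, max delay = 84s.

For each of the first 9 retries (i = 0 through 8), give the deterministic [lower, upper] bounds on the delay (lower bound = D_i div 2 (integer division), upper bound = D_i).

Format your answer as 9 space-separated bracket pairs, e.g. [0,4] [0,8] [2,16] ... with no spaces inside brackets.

Computing bounds per retry:
  i=0: D_i=min(4*3^0,84)=4, bounds=[2,4]
  i=1: D_i=min(4*3^1,84)=12, bounds=[6,12]
  i=2: D_i=min(4*3^2,84)=36, bounds=[18,36]
  i=3: D_i=min(4*3^3,84)=84, bounds=[42,84]
  i=4: D_i=min(4*3^4,84)=84, bounds=[42,84]
  i=5: D_i=min(4*3^5,84)=84, bounds=[42,84]
  i=6: D_i=min(4*3^6,84)=84, bounds=[42,84]
  i=7: D_i=min(4*3^7,84)=84, bounds=[42,84]
  i=8: D_i=min(4*3^8,84)=84, bounds=[42,84]

Answer: [2,4] [6,12] [18,36] [42,84] [42,84] [42,84] [42,84] [42,84] [42,84]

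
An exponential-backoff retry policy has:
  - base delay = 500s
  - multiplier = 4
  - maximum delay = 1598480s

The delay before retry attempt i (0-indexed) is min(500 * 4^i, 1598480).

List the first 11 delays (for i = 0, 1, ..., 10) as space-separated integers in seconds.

Computing each delay:
  i=0: min(500*4^0, 1598480) = 500
  i=1: min(500*4^1, 1598480) = 2000
  i=2: min(500*4^2, 1598480) = 8000
  i=3: min(500*4^3, 1598480) = 32000
  i=4: min(500*4^4, 1598480) = 128000
  i=5: min(500*4^5, 1598480) = 512000
  i=6: min(500*4^6, 1598480) = 1598480
  i=7: min(500*4^7, 1598480) = 1598480
  i=8: min(500*4^8, 1598480) = 1598480
  i=9: min(500*4^9, 1598480) = 1598480
  i=10: min(500*4^10, 1598480) = 1598480

Answer: 500 2000 8000 32000 128000 512000 1598480 1598480 1598480 1598480 1598480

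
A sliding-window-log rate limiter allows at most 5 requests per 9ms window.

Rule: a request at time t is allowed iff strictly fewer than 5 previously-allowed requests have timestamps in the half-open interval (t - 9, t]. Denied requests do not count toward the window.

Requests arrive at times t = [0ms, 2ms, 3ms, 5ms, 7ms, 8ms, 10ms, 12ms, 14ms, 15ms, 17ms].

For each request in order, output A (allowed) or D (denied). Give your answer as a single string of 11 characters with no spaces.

Tracking allowed requests in the window:
  req#1 t=0ms: ALLOW
  req#2 t=2ms: ALLOW
  req#3 t=3ms: ALLOW
  req#4 t=5ms: ALLOW
  req#5 t=7ms: ALLOW
  req#6 t=8ms: DENY
  req#7 t=10ms: ALLOW
  req#8 t=12ms: ALLOW
  req#9 t=14ms: ALLOW
  req#10 t=15ms: ALLOW
  req#11 t=17ms: ALLOW

Answer: AAAAADAAAAA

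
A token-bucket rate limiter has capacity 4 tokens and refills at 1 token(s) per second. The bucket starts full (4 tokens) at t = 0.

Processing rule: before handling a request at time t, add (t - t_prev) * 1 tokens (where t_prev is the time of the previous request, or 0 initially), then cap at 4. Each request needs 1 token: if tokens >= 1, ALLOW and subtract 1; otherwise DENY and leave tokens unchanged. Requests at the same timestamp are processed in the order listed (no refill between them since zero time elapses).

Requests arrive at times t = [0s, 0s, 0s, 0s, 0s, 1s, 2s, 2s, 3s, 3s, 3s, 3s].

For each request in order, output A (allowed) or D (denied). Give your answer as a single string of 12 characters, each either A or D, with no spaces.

Simulating step by step:
  req#1 t=0s: ALLOW
  req#2 t=0s: ALLOW
  req#3 t=0s: ALLOW
  req#4 t=0s: ALLOW
  req#5 t=0s: DENY
  req#6 t=1s: ALLOW
  req#7 t=2s: ALLOW
  req#8 t=2s: DENY
  req#9 t=3s: ALLOW
  req#10 t=3s: DENY
  req#11 t=3s: DENY
  req#12 t=3s: DENY

Answer: AAAADAADADDD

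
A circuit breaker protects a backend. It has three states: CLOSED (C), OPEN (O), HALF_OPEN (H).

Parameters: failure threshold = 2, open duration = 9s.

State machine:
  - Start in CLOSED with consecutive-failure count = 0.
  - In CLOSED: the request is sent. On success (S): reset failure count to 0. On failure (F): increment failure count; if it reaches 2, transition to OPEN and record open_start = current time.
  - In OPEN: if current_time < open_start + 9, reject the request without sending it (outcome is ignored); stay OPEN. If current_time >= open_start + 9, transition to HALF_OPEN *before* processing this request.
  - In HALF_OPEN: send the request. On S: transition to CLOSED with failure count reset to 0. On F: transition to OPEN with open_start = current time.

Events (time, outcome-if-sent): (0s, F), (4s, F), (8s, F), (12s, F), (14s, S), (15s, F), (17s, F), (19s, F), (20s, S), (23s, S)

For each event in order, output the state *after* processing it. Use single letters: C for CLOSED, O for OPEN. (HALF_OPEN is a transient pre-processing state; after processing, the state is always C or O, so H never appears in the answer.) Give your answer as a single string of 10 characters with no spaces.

State after each event:
  event#1 t=0s outcome=F: state=CLOSED
  event#2 t=4s outcome=F: state=OPEN
  event#3 t=8s outcome=F: state=OPEN
  event#4 t=12s outcome=F: state=OPEN
  event#5 t=14s outcome=S: state=CLOSED
  event#6 t=15s outcome=F: state=CLOSED
  event#7 t=17s outcome=F: state=OPEN
  event#8 t=19s outcome=F: state=OPEN
  event#9 t=20s outcome=S: state=OPEN
  event#10 t=23s outcome=S: state=OPEN

Answer: COOOCCOOOO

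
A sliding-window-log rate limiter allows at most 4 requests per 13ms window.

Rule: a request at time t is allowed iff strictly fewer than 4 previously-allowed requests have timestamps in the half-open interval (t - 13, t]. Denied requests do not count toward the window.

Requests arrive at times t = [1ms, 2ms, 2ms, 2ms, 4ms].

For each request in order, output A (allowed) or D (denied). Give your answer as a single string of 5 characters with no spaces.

Answer: AAAAD

Derivation:
Tracking allowed requests in the window:
  req#1 t=1ms: ALLOW
  req#2 t=2ms: ALLOW
  req#3 t=2ms: ALLOW
  req#4 t=2ms: ALLOW
  req#5 t=4ms: DENY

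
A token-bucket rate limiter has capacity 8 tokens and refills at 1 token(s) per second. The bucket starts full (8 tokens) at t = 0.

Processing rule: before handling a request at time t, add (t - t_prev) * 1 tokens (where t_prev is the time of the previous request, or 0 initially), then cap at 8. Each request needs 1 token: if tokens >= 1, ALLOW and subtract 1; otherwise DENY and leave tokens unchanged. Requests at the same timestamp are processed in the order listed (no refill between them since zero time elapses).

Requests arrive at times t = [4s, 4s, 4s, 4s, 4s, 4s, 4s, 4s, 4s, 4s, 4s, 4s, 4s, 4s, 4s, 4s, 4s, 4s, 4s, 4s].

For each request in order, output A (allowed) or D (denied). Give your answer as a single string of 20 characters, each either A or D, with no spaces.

Answer: AAAAAAAADDDDDDDDDDDD

Derivation:
Simulating step by step:
  req#1 t=4s: ALLOW
  req#2 t=4s: ALLOW
  req#3 t=4s: ALLOW
  req#4 t=4s: ALLOW
  req#5 t=4s: ALLOW
  req#6 t=4s: ALLOW
  req#7 t=4s: ALLOW
  req#8 t=4s: ALLOW
  req#9 t=4s: DENY
  req#10 t=4s: DENY
  req#11 t=4s: DENY
  req#12 t=4s: DENY
  req#13 t=4s: DENY
  req#14 t=4s: DENY
  req#15 t=4s: DENY
  req#16 t=4s: DENY
  req#17 t=4s: DENY
  req#18 t=4s: DENY
  req#19 t=4s: DENY
  req#20 t=4s: DENY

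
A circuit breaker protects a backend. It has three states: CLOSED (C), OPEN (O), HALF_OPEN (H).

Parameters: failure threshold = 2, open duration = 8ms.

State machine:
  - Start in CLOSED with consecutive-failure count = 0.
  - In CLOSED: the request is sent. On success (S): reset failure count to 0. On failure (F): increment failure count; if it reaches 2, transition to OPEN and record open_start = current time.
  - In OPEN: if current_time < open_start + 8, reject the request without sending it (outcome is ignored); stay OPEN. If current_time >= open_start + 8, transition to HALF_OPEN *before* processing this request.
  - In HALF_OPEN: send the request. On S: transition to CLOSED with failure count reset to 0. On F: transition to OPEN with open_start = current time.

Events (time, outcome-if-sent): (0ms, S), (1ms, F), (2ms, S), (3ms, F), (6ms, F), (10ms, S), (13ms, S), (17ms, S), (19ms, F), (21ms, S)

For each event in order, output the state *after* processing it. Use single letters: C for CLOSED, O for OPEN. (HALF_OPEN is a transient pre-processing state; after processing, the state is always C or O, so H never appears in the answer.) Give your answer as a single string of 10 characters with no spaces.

State after each event:
  event#1 t=0ms outcome=S: state=CLOSED
  event#2 t=1ms outcome=F: state=CLOSED
  event#3 t=2ms outcome=S: state=CLOSED
  event#4 t=3ms outcome=F: state=CLOSED
  event#5 t=6ms outcome=F: state=OPEN
  event#6 t=10ms outcome=S: state=OPEN
  event#7 t=13ms outcome=S: state=OPEN
  event#8 t=17ms outcome=S: state=CLOSED
  event#9 t=19ms outcome=F: state=CLOSED
  event#10 t=21ms outcome=S: state=CLOSED

Answer: CCCCOOOCCC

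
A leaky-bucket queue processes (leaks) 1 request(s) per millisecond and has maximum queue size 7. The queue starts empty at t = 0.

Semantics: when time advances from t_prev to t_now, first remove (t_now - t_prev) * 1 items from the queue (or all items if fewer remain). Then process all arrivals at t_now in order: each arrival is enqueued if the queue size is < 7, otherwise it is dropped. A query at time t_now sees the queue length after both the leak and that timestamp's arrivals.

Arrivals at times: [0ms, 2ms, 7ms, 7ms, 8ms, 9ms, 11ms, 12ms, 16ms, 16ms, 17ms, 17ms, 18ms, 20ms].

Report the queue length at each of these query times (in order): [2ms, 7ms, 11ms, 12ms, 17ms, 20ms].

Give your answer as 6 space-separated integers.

Queue lengths at query times:
  query t=2ms: backlog = 1
  query t=7ms: backlog = 2
  query t=11ms: backlog = 1
  query t=12ms: backlog = 1
  query t=17ms: backlog = 3
  query t=20ms: backlog = 2

Answer: 1 2 1 1 3 2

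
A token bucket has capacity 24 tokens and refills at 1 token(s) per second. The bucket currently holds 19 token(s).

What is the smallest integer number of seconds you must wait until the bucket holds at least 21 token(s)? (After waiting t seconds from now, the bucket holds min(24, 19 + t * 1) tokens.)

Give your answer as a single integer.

Answer: 2

Derivation:
Need 19 + t * 1 >= 21, so t >= 2/1.
Smallest integer t = ceil(2/1) = 2.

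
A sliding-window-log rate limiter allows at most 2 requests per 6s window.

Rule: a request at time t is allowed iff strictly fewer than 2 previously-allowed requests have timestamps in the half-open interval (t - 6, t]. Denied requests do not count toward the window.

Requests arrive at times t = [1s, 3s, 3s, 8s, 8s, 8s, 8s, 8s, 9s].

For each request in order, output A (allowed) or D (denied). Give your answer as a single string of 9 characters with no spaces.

Answer: AADADDDDA

Derivation:
Tracking allowed requests in the window:
  req#1 t=1s: ALLOW
  req#2 t=3s: ALLOW
  req#3 t=3s: DENY
  req#4 t=8s: ALLOW
  req#5 t=8s: DENY
  req#6 t=8s: DENY
  req#7 t=8s: DENY
  req#8 t=8s: DENY
  req#9 t=9s: ALLOW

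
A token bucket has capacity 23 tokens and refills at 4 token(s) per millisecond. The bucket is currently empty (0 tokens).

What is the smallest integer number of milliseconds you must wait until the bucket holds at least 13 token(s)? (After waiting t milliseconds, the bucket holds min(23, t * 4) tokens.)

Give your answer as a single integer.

Need t * 4 >= 13, so t >= 13/4.
Smallest integer t = ceil(13/4) = 4.

Answer: 4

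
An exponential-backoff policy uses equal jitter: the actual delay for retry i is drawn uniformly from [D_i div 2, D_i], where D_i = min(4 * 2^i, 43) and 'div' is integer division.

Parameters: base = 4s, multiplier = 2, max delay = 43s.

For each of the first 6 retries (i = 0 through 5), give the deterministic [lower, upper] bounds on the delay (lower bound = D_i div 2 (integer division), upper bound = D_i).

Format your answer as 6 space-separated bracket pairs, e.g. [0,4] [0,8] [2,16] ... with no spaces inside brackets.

Computing bounds per retry:
  i=0: D_i=min(4*2^0,43)=4, bounds=[2,4]
  i=1: D_i=min(4*2^1,43)=8, bounds=[4,8]
  i=2: D_i=min(4*2^2,43)=16, bounds=[8,16]
  i=3: D_i=min(4*2^3,43)=32, bounds=[16,32]
  i=4: D_i=min(4*2^4,43)=43, bounds=[21,43]
  i=5: D_i=min(4*2^5,43)=43, bounds=[21,43]

Answer: [2,4] [4,8] [8,16] [16,32] [21,43] [21,43]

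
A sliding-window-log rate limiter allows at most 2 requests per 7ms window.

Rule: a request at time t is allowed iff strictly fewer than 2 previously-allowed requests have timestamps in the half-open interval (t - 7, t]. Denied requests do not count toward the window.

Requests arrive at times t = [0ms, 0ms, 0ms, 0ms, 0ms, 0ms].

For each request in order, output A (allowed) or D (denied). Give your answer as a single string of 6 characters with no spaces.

Tracking allowed requests in the window:
  req#1 t=0ms: ALLOW
  req#2 t=0ms: ALLOW
  req#3 t=0ms: DENY
  req#4 t=0ms: DENY
  req#5 t=0ms: DENY
  req#6 t=0ms: DENY

Answer: AADDDD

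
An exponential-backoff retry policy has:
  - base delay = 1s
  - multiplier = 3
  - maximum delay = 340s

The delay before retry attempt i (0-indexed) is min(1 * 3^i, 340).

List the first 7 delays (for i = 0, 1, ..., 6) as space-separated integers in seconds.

Answer: 1 3 9 27 81 243 340

Derivation:
Computing each delay:
  i=0: min(1*3^0, 340) = 1
  i=1: min(1*3^1, 340) = 3
  i=2: min(1*3^2, 340) = 9
  i=3: min(1*3^3, 340) = 27
  i=4: min(1*3^4, 340) = 81
  i=5: min(1*3^5, 340) = 243
  i=6: min(1*3^6, 340) = 340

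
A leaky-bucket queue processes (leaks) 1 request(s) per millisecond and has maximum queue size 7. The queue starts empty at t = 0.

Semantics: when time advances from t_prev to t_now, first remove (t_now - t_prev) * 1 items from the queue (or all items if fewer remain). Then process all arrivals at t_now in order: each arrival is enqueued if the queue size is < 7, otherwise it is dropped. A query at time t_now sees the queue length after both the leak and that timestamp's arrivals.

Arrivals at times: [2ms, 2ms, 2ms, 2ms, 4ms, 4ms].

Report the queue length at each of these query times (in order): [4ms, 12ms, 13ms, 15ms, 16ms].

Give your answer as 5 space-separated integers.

Answer: 4 0 0 0 0

Derivation:
Queue lengths at query times:
  query t=4ms: backlog = 4
  query t=12ms: backlog = 0
  query t=13ms: backlog = 0
  query t=15ms: backlog = 0
  query t=16ms: backlog = 0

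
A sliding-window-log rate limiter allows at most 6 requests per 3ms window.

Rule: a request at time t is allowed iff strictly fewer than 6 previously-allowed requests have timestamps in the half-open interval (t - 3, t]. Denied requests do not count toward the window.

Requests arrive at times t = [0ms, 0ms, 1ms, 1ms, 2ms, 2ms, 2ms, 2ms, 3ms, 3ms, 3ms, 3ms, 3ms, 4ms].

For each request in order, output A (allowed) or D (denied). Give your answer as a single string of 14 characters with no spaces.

Answer: AAAAAADDAADDDA

Derivation:
Tracking allowed requests in the window:
  req#1 t=0ms: ALLOW
  req#2 t=0ms: ALLOW
  req#3 t=1ms: ALLOW
  req#4 t=1ms: ALLOW
  req#5 t=2ms: ALLOW
  req#6 t=2ms: ALLOW
  req#7 t=2ms: DENY
  req#8 t=2ms: DENY
  req#9 t=3ms: ALLOW
  req#10 t=3ms: ALLOW
  req#11 t=3ms: DENY
  req#12 t=3ms: DENY
  req#13 t=3ms: DENY
  req#14 t=4ms: ALLOW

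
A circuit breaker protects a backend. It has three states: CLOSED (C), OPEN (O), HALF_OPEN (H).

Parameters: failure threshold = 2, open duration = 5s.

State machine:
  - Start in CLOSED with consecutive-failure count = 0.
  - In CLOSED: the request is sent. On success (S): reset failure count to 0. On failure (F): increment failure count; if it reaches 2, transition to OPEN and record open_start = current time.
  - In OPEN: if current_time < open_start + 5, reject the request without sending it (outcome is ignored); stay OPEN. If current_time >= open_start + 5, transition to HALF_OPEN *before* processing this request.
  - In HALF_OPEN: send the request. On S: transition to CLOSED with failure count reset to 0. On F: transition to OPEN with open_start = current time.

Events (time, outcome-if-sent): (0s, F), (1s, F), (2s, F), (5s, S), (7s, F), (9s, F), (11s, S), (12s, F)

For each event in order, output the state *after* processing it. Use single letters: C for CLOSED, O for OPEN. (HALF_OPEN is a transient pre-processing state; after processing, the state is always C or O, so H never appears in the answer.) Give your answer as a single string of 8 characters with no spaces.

Answer: COOOOOOO

Derivation:
State after each event:
  event#1 t=0s outcome=F: state=CLOSED
  event#2 t=1s outcome=F: state=OPEN
  event#3 t=2s outcome=F: state=OPEN
  event#4 t=5s outcome=S: state=OPEN
  event#5 t=7s outcome=F: state=OPEN
  event#6 t=9s outcome=F: state=OPEN
  event#7 t=11s outcome=S: state=OPEN
  event#8 t=12s outcome=F: state=OPEN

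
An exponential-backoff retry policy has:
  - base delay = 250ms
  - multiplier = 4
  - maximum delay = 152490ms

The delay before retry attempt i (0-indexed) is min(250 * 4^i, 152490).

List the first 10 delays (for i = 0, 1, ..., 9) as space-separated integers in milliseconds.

Computing each delay:
  i=0: min(250*4^0, 152490) = 250
  i=1: min(250*4^1, 152490) = 1000
  i=2: min(250*4^2, 152490) = 4000
  i=3: min(250*4^3, 152490) = 16000
  i=4: min(250*4^4, 152490) = 64000
  i=5: min(250*4^5, 152490) = 152490
  i=6: min(250*4^6, 152490) = 152490
  i=7: min(250*4^7, 152490) = 152490
  i=8: min(250*4^8, 152490) = 152490
  i=9: min(250*4^9, 152490) = 152490

Answer: 250 1000 4000 16000 64000 152490 152490 152490 152490 152490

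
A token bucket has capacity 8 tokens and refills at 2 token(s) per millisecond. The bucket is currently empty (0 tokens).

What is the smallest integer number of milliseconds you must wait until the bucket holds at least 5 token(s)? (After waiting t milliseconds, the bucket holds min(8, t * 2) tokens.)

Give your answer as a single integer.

Need t * 2 >= 5, so t >= 5/2.
Smallest integer t = ceil(5/2) = 3.

Answer: 3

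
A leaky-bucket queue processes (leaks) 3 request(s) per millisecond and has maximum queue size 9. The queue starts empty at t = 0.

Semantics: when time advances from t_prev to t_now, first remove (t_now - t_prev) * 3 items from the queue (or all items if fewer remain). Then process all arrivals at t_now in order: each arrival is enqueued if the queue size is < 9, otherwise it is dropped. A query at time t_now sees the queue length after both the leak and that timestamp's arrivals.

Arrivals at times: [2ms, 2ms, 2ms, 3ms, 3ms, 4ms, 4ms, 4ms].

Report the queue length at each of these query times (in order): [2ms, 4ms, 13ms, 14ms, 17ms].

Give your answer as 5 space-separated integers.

Answer: 3 3 0 0 0

Derivation:
Queue lengths at query times:
  query t=2ms: backlog = 3
  query t=4ms: backlog = 3
  query t=13ms: backlog = 0
  query t=14ms: backlog = 0
  query t=17ms: backlog = 0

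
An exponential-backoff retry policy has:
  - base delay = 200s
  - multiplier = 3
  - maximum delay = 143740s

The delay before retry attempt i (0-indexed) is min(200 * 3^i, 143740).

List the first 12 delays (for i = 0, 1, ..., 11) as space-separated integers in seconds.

Computing each delay:
  i=0: min(200*3^0, 143740) = 200
  i=1: min(200*3^1, 143740) = 600
  i=2: min(200*3^2, 143740) = 1800
  i=3: min(200*3^3, 143740) = 5400
  i=4: min(200*3^4, 143740) = 16200
  i=5: min(200*3^5, 143740) = 48600
  i=6: min(200*3^6, 143740) = 143740
  i=7: min(200*3^7, 143740) = 143740
  i=8: min(200*3^8, 143740) = 143740
  i=9: min(200*3^9, 143740) = 143740
  i=10: min(200*3^10, 143740) = 143740
  i=11: min(200*3^11, 143740) = 143740

Answer: 200 600 1800 5400 16200 48600 143740 143740 143740 143740 143740 143740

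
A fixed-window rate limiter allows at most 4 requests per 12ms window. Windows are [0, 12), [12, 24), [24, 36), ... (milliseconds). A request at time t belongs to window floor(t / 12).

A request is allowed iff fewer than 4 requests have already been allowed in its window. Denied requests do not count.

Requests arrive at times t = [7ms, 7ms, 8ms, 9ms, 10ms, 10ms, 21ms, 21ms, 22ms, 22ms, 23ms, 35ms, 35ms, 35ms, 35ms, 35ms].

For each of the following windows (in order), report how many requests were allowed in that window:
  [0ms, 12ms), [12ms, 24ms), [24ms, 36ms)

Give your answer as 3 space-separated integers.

Answer: 4 4 4

Derivation:
Processing requests:
  req#1 t=7ms (window 0): ALLOW
  req#2 t=7ms (window 0): ALLOW
  req#3 t=8ms (window 0): ALLOW
  req#4 t=9ms (window 0): ALLOW
  req#5 t=10ms (window 0): DENY
  req#6 t=10ms (window 0): DENY
  req#7 t=21ms (window 1): ALLOW
  req#8 t=21ms (window 1): ALLOW
  req#9 t=22ms (window 1): ALLOW
  req#10 t=22ms (window 1): ALLOW
  req#11 t=23ms (window 1): DENY
  req#12 t=35ms (window 2): ALLOW
  req#13 t=35ms (window 2): ALLOW
  req#14 t=35ms (window 2): ALLOW
  req#15 t=35ms (window 2): ALLOW
  req#16 t=35ms (window 2): DENY

Allowed counts by window: 4 4 4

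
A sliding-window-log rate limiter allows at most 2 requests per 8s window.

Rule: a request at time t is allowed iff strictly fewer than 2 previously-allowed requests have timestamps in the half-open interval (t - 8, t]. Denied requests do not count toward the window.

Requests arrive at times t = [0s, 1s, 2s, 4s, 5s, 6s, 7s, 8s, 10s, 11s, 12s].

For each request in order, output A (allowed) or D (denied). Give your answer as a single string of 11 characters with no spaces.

Tracking allowed requests in the window:
  req#1 t=0s: ALLOW
  req#2 t=1s: ALLOW
  req#3 t=2s: DENY
  req#4 t=4s: DENY
  req#5 t=5s: DENY
  req#6 t=6s: DENY
  req#7 t=7s: DENY
  req#8 t=8s: ALLOW
  req#9 t=10s: ALLOW
  req#10 t=11s: DENY
  req#11 t=12s: DENY

Answer: AADDDDDAADD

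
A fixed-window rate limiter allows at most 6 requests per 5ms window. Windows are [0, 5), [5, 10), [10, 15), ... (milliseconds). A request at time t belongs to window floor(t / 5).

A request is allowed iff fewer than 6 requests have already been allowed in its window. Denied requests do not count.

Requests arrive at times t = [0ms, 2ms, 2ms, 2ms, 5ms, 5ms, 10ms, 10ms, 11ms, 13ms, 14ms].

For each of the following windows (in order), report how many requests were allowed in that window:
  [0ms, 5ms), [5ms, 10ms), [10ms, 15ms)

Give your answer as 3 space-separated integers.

Processing requests:
  req#1 t=0ms (window 0): ALLOW
  req#2 t=2ms (window 0): ALLOW
  req#3 t=2ms (window 0): ALLOW
  req#4 t=2ms (window 0): ALLOW
  req#5 t=5ms (window 1): ALLOW
  req#6 t=5ms (window 1): ALLOW
  req#7 t=10ms (window 2): ALLOW
  req#8 t=10ms (window 2): ALLOW
  req#9 t=11ms (window 2): ALLOW
  req#10 t=13ms (window 2): ALLOW
  req#11 t=14ms (window 2): ALLOW

Allowed counts by window: 4 2 5

Answer: 4 2 5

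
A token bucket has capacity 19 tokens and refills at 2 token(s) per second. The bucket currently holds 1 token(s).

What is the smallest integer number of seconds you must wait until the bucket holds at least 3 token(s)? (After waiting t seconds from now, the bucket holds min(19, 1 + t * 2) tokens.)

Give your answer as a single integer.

Need 1 + t * 2 >= 3, so t >= 2/2.
Smallest integer t = ceil(2/2) = 1.

Answer: 1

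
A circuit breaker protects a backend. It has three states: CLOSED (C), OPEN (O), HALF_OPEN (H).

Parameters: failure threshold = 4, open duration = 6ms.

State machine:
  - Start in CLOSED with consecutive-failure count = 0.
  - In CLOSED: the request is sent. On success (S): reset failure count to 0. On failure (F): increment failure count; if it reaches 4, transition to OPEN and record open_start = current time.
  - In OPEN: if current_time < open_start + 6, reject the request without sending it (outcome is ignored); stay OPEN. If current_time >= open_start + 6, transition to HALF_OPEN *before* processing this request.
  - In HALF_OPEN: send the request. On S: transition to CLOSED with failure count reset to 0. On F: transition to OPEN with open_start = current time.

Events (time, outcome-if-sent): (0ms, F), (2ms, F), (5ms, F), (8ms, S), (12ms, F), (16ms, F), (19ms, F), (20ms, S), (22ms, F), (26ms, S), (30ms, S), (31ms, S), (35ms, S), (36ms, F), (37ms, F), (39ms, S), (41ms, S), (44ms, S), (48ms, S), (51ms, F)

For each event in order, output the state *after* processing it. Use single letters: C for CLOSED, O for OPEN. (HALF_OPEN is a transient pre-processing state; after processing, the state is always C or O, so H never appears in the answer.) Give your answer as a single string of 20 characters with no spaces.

Answer: CCCCCCCCCCCCCCCCCCCC

Derivation:
State after each event:
  event#1 t=0ms outcome=F: state=CLOSED
  event#2 t=2ms outcome=F: state=CLOSED
  event#3 t=5ms outcome=F: state=CLOSED
  event#4 t=8ms outcome=S: state=CLOSED
  event#5 t=12ms outcome=F: state=CLOSED
  event#6 t=16ms outcome=F: state=CLOSED
  event#7 t=19ms outcome=F: state=CLOSED
  event#8 t=20ms outcome=S: state=CLOSED
  event#9 t=22ms outcome=F: state=CLOSED
  event#10 t=26ms outcome=S: state=CLOSED
  event#11 t=30ms outcome=S: state=CLOSED
  event#12 t=31ms outcome=S: state=CLOSED
  event#13 t=35ms outcome=S: state=CLOSED
  event#14 t=36ms outcome=F: state=CLOSED
  event#15 t=37ms outcome=F: state=CLOSED
  event#16 t=39ms outcome=S: state=CLOSED
  event#17 t=41ms outcome=S: state=CLOSED
  event#18 t=44ms outcome=S: state=CLOSED
  event#19 t=48ms outcome=S: state=CLOSED
  event#20 t=51ms outcome=F: state=CLOSED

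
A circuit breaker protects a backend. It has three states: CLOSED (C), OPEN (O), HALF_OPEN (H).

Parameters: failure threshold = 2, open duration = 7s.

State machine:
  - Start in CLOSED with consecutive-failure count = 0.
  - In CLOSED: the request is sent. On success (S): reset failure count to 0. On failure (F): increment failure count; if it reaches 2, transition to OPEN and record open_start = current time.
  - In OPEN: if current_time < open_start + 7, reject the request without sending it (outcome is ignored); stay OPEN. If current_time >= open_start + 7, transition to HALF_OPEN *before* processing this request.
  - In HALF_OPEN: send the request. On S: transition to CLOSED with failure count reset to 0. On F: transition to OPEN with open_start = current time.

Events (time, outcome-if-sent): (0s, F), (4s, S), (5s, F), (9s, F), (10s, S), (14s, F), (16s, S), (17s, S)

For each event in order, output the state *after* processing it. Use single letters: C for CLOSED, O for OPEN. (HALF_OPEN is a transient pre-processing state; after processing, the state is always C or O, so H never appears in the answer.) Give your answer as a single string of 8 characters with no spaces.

State after each event:
  event#1 t=0s outcome=F: state=CLOSED
  event#2 t=4s outcome=S: state=CLOSED
  event#3 t=5s outcome=F: state=CLOSED
  event#4 t=9s outcome=F: state=OPEN
  event#5 t=10s outcome=S: state=OPEN
  event#6 t=14s outcome=F: state=OPEN
  event#7 t=16s outcome=S: state=CLOSED
  event#8 t=17s outcome=S: state=CLOSED

Answer: CCCOOOCC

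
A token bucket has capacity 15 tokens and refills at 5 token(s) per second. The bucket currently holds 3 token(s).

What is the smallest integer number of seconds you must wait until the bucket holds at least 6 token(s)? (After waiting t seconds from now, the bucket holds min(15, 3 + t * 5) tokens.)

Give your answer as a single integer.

Need 3 + t * 5 >= 6, so t >= 3/5.
Smallest integer t = ceil(3/5) = 1.

Answer: 1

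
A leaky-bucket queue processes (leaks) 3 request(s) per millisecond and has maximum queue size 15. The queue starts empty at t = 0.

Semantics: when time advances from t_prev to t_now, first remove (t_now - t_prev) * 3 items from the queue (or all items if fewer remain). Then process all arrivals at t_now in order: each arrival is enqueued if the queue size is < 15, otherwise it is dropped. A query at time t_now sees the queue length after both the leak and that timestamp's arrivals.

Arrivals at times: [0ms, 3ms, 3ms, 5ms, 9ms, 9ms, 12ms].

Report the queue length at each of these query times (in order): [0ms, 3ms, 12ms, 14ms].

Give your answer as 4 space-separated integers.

Queue lengths at query times:
  query t=0ms: backlog = 1
  query t=3ms: backlog = 2
  query t=12ms: backlog = 1
  query t=14ms: backlog = 0

Answer: 1 2 1 0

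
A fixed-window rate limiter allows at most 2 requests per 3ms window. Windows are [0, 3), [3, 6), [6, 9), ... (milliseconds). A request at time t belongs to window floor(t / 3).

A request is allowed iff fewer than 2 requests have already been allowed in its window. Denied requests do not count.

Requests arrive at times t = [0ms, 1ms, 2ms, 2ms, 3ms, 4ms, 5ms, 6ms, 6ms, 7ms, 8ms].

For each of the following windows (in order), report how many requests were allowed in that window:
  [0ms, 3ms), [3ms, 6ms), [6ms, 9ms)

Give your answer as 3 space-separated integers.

Processing requests:
  req#1 t=0ms (window 0): ALLOW
  req#2 t=1ms (window 0): ALLOW
  req#3 t=2ms (window 0): DENY
  req#4 t=2ms (window 0): DENY
  req#5 t=3ms (window 1): ALLOW
  req#6 t=4ms (window 1): ALLOW
  req#7 t=5ms (window 1): DENY
  req#8 t=6ms (window 2): ALLOW
  req#9 t=6ms (window 2): ALLOW
  req#10 t=7ms (window 2): DENY
  req#11 t=8ms (window 2): DENY

Allowed counts by window: 2 2 2

Answer: 2 2 2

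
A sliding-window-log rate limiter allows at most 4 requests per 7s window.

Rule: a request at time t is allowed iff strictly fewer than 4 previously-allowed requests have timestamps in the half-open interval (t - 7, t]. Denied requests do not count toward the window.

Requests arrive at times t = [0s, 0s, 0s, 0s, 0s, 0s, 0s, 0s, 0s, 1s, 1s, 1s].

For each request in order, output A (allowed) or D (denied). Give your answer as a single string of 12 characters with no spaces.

Answer: AAAADDDDDDDD

Derivation:
Tracking allowed requests in the window:
  req#1 t=0s: ALLOW
  req#2 t=0s: ALLOW
  req#3 t=0s: ALLOW
  req#4 t=0s: ALLOW
  req#5 t=0s: DENY
  req#6 t=0s: DENY
  req#7 t=0s: DENY
  req#8 t=0s: DENY
  req#9 t=0s: DENY
  req#10 t=1s: DENY
  req#11 t=1s: DENY
  req#12 t=1s: DENY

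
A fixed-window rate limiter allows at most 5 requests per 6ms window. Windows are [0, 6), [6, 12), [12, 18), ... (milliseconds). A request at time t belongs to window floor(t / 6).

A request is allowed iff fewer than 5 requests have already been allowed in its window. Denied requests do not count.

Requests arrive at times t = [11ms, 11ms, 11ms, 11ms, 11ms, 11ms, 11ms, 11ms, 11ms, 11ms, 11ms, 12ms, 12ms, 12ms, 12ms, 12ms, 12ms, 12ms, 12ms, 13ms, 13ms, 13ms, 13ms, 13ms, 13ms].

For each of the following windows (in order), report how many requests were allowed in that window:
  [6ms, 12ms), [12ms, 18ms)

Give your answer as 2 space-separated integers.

Processing requests:
  req#1 t=11ms (window 1): ALLOW
  req#2 t=11ms (window 1): ALLOW
  req#3 t=11ms (window 1): ALLOW
  req#4 t=11ms (window 1): ALLOW
  req#5 t=11ms (window 1): ALLOW
  req#6 t=11ms (window 1): DENY
  req#7 t=11ms (window 1): DENY
  req#8 t=11ms (window 1): DENY
  req#9 t=11ms (window 1): DENY
  req#10 t=11ms (window 1): DENY
  req#11 t=11ms (window 1): DENY
  req#12 t=12ms (window 2): ALLOW
  req#13 t=12ms (window 2): ALLOW
  req#14 t=12ms (window 2): ALLOW
  req#15 t=12ms (window 2): ALLOW
  req#16 t=12ms (window 2): ALLOW
  req#17 t=12ms (window 2): DENY
  req#18 t=12ms (window 2): DENY
  req#19 t=12ms (window 2): DENY
  req#20 t=13ms (window 2): DENY
  req#21 t=13ms (window 2): DENY
  req#22 t=13ms (window 2): DENY
  req#23 t=13ms (window 2): DENY
  req#24 t=13ms (window 2): DENY
  req#25 t=13ms (window 2): DENY

Allowed counts by window: 5 5

Answer: 5 5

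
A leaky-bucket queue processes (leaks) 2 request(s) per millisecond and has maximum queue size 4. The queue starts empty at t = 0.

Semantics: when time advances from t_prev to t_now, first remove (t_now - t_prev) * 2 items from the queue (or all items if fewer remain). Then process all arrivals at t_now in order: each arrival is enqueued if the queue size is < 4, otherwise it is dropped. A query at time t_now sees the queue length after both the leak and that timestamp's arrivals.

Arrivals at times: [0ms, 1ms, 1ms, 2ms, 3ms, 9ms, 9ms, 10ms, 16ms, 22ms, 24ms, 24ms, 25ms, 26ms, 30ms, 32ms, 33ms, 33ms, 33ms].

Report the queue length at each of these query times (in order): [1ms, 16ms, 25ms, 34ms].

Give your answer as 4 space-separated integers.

Answer: 2 1 1 1

Derivation:
Queue lengths at query times:
  query t=1ms: backlog = 2
  query t=16ms: backlog = 1
  query t=25ms: backlog = 1
  query t=34ms: backlog = 1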